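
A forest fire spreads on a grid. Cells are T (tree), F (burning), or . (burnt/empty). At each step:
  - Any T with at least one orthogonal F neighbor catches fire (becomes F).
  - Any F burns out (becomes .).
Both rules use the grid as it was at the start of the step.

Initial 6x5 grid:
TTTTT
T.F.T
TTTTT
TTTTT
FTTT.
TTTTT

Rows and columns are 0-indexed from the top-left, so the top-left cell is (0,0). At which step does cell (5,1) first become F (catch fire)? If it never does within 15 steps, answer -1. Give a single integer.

Step 1: cell (5,1)='T' (+5 fires, +2 burnt)
Step 2: cell (5,1)='F' (+9 fires, +5 burnt)
  -> target ignites at step 2
Step 3: cell (5,1)='.' (+7 fires, +9 burnt)
Step 4: cell (5,1)='.' (+3 fires, +7 burnt)
Step 5: cell (5,1)='.' (+1 fires, +3 burnt)
Step 6: cell (5,1)='.' (+0 fires, +1 burnt)
  fire out at step 6

2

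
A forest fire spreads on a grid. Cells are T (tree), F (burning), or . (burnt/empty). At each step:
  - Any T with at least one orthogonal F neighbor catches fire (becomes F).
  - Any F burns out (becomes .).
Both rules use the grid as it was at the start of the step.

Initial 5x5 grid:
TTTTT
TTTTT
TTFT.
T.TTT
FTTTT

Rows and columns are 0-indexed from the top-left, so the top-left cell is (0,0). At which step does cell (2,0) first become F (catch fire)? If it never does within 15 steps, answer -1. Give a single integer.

Step 1: cell (2,0)='T' (+6 fires, +2 burnt)
Step 2: cell (2,0)='F' (+6 fires, +6 burnt)
  -> target ignites at step 2
Step 3: cell (2,0)='.' (+6 fires, +6 burnt)
Step 4: cell (2,0)='.' (+3 fires, +6 burnt)
Step 5: cell (2,0)='.' (+0 fires, +3 burnt)
  fire out at step 5

2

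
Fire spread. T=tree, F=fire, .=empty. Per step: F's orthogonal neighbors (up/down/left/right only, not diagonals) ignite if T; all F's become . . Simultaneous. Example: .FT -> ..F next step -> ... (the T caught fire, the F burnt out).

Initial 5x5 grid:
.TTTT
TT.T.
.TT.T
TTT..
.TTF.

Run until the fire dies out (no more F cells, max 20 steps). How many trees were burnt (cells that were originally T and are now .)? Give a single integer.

Step 1: +1 fires, +1 burnt (F count now 1)
Step 2: +2 fires, +1 burnt (F count now 2)
Step 3: +2 fires, +2 burnt (F count now 2)
Step 4: +2 fires, +2 burnt (F count now 2)
Step 5: +1 fires, +2 burnt (F count now 1)
Step 6: +2 fires, +1 burnt (F count now 2)
Step 7: +1 fires, +2 burnt (F count now 1)
Step 8: +1 fires, +1 burnt (F count now 1)
Step 9: +2 fires, +1 burnt (F count now 2)
Step 10: +0 fires, +2 burnt (F count now 0)
Fire out after step 10
Initially T: 15, now '.': 24
Total burnt (originally-T cells now '.'): 14

Answer: 14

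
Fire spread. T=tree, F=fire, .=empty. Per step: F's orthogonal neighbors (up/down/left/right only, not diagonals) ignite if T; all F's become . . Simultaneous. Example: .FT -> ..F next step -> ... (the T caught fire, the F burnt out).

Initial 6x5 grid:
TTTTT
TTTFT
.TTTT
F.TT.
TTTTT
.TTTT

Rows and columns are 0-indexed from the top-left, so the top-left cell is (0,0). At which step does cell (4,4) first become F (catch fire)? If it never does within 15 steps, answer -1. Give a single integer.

Step 1: cell (4,4)='T' (+5 fires, +2 burnt)
Step 2: cell (4,4)='T' (+7 fires, +5 burnt)
Step 3: cell (4,4)='T' (+7 fires, +7 burnt)
Step 4: cell (4,4)='F' (+4 fires, +7 burnt)
  -> target ignites at step 4
Step 5: cell (4,4)='.' (+1 fires, +4 burnt)
Step 6: cell (4,4)='.' (+0 fires, +1 burnt)
  fire out at step 6

4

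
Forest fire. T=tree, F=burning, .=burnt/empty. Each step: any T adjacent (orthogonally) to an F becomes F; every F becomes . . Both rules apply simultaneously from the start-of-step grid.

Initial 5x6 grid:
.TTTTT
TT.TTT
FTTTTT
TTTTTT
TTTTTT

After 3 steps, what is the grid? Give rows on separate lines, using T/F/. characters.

Step 1: 3 trees catch fire, 1 burn out
  .TTTTT
  FT.TTT
  .FTTTT
  FTTTTT
  TTTTTT
Step 2: 4 trees catch fire, 3 burn out
  .TTTTT
  .F.TTT
  ..FTTT
  .FTTTT
  FTTTTT
Step 3: 4 trees catch fire, 4 burn out
  .FTTTT
  ...TTT
  ...FTT
  ..FTTT
  .FTTTT

.FTTTT
...TTT
...FTT
..FTTT
.FTTTT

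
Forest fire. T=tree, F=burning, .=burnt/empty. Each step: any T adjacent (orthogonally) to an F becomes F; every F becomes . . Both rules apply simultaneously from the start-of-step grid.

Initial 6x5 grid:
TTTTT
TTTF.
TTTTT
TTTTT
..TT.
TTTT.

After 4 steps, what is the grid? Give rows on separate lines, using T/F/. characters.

Step 1: 3 trees catch fire, 1 burn out
  TTTFT
  TTF..
  TTTFT
  TTTTT
  ..TT.
  TTTT.
Step 2: 6 trees catch fire, 3 burn out
  TTF.F
  TF...
  TTF.F
  TTTFT
  ..TT.
  TTTT.
Step 3: 6 trees catch fire, 6 burn out
  TF...
  F....
  TF...
  TTF.F
  ..TF.
  TTTT.
Step 4: 5 trees catch fire, 6 burn out
  F....
  .....
  F....
  TF...
  ..F..
  TTTF.

F....
.....
F....
TF...
..F..
TTTF.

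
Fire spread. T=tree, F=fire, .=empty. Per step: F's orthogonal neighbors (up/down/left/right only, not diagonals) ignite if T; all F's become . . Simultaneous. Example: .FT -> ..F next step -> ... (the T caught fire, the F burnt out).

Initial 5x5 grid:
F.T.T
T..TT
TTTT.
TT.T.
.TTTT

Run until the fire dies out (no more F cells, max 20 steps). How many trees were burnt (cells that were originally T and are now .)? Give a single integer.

Answer: 15

Derivation:
Step 1: +1 fires, +1 burnt (F count now 1)
Step 2: +1 fires, +1 burnt (F count now 1)
Step 3: +2 fires, +1 burnt (F count now 2)
Step 4: +2 fires, +2 burnt (F count now 2)
Step 5: +2 fires, +2 burnt (F count now 2)
Step 6: +3 fires, +2 burnt (F count now 3)
Step 7: +2 fires, +3 burnt (F count now 2)
Step 8: +2 fires, +2 burnt (F count now 2)
Step 9: +0 fires, +2 burnt (F count now 0)
Fire out after step 9
Initially T: 16, now '.': 24
Total burnt (originally-T cells now '.'): 15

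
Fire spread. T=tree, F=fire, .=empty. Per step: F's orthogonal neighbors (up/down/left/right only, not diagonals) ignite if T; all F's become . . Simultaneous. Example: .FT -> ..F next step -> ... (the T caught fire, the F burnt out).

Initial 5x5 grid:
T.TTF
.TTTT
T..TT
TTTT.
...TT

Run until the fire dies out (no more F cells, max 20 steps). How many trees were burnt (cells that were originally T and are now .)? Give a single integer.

Answer: 15

Derivation:
Step 1: +2 fires, +1 burnt (F count now 2)
Step 2: +3 fires, +2 burnt (F count now 3)
Step 3: +2 fires, +3 burnt (F count now 2)
Step 4: +2 fires, +2 burnt (F count now 2)
Step 5: +2 fires, +2 burnt (F count now 2)
Step 6: +2 fires, +2 burnt (F count now 2)
Step 7: +1 fires, +2 burnt (F count now 1)
Step 8: +1 fires, +1 burnt (F count now 1)
Step 9: +0 fires, +1 burnt (F count now 0)
Fire out after step 9
Initially T: 16, now '.': 24
Total burnt (originally-T cells now '.'): 15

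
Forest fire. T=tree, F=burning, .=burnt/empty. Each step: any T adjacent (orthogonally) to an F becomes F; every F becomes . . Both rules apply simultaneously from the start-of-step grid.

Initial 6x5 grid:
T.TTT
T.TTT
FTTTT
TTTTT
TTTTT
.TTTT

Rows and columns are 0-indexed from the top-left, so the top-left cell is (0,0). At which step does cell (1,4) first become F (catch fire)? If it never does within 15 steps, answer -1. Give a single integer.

Step 1: cell (1,4)='T' (+3 fires, +1 burnt)
Step 2: cell (1,4)='T' (+4 fires, +3 burnt)
Step 3: cell (1,4)='T' (+4 fires, +4 burnt)
Step 4: cell (1,4)='T' (+6 fires, +4 burnt)
Step 5: cell (1,4)='F' (+5 fires, +6 burnt)
  -> target ignites at step 5
Step 6: cell (1,4)='.' (+3 fires, +5 burnt)
Step 7: cell (1,4)='.' (+1 fires, +3 burnt)
Step 8: cell (1,4)='.' (+0 fires, +1 burnt)
  fire out at step 8

5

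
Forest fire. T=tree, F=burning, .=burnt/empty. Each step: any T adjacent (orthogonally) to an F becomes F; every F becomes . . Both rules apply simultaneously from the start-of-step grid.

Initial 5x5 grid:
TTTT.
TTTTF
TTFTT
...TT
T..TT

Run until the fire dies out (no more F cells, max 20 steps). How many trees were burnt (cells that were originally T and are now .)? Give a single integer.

Answer: 16

Derivation:
Step 1: +5 fires, +2 burnt (F count now 5)
Step 2: +6 fires, +5 burnt (F count now 6)
Step 3: +4 fires, +6 burnt (F count now 4)
Step 4: +1 fires, +4 burnt (F count now 1)
Step 5: +0 fires, +1 burnt (F count now 0)
Fire out after step 5
Initially T: 17, now '.': 24
Total burnt (originally-T cells now '.'): 16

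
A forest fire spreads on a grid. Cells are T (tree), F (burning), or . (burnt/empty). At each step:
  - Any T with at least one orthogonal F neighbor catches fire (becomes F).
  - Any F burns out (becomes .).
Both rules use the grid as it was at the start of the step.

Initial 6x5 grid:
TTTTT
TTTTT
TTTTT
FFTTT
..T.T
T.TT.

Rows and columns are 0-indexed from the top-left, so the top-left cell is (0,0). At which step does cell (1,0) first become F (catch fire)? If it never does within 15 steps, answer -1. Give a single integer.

Step 1: cell (1,0)='T' (+3 fires, +2 burnt)
Step 2: cell (1,0)='F' (+5 fires, +3 burnt)
  -> target ignites at step 2
Step 3: cell (1,0)='.' (+6 fires, +5 burnt)
Step 4: cell (1,0)='.' (+5 fires, +6 burnt)
Step 5: cell (1,0)='.' (+2 fires, +5 burnt)
Step 6: cell (1,0)='.' (+1 fires, +2 burnt)
Step 7: cell (1,0)='.' (+0 fires, +1 burnt)
  fire out at step 7

2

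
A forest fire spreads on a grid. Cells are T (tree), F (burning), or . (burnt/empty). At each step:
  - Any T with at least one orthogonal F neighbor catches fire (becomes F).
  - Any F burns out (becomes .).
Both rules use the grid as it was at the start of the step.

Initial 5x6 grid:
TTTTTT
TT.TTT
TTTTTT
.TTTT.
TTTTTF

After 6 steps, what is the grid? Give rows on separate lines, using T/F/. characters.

Step 1: 1 trees catch fire, 1 burn out
  TTTTTT
  TT.TTT
  TTTTTT
  .TTTT.
  TTTTF.
Step 2: 2 trees catch fire, 1 burn out
  TTTTTT
  TT.TTT
  TTTTTT
  .TTTF.
  TTTF..
Step 3: 3 trees catch fire, 2 burn out
  TTTTTT
  TT.TTT
  TTTTFT
  .TTF..
  TTF...
Step 4: 5 trees catch fire, 3 burn out
  TTTTTT
  TT.TFT
  TTTF.F
  .TF...
  TF....
Step 5: 6 trees catch fire, 5 burn out
  TTTTFT
  TT.F.F
  TTF...
  .F....
  F.....
Step 6: 3 trees catch fire, 6 burn out
  TTTF.F
  TT....
  TF....
  ......
  ......

TTTF.F
TT....
TF....
......
......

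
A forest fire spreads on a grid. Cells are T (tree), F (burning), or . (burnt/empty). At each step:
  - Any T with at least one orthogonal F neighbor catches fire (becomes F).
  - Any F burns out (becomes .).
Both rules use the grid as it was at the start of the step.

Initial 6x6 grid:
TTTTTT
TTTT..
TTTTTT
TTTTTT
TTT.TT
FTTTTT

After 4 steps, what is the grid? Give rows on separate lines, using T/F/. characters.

Step 1: 2 trees catch fire, 1 burn out
  TTTTTT
  TTTT..
  TTTTTT
  TTTTTT
  FTT.TT
  .FTTTT
Step 2: 3 trees catch fire, 2 burn out
  TTTTTT
  TTTT..
  TTTTTT
  FTTTTT
  .FT.TT
  ..FTTT
Step 3: 4 trees catch fire, 3 burn out
  TTTTTT
  TTTT..
  FTTTTT
  .FTTTT
  ..F.TT
  ...FTT
Step 4: 4 trees catch fire, 4 burn out
  TTTTTT
  FTTT..
  .FTTTT
  ..FTTT
  ....TT
  ....FT

TTTTTT
FTTT..
.FTTTT
..FTTT
....TT
....FT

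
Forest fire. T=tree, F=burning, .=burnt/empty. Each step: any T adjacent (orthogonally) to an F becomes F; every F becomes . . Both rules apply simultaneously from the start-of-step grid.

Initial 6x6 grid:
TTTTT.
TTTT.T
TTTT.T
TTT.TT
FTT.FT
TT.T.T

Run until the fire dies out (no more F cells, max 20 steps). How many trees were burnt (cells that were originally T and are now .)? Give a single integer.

Answer: 26

Derivation:
Step 1: +5 fires, +2 burnt (F count now 5)
Step 2: +6 fires, +5 burnt (F count now 6)
Step 3: +4 fires, +6 burnt (F count now 4)
Step 4: +4 fires, +4 burnt (F count now 4)
Step 5: +3 fires, +4 burnt (F count now 3)
Step 6: +2 fires, +3 burnt (F count now 2)
Step 7: +1 fires, +2 burnt (F count now 1)
Step 8: +1 fires, +1 burnt (F count now 1)
Step 9: +0 fires, +1 burnt (F count now 0)
Fire out after step 9
Initially T: 27, now '.': 35
Total burnt (originally-T cells now '.'): 26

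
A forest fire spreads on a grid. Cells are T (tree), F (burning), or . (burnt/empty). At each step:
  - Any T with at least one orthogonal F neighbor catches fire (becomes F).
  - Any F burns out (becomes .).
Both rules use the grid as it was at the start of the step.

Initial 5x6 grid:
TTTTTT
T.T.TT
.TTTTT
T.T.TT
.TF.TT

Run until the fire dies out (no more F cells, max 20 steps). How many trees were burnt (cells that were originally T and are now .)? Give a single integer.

Answer: 21

Derivation:
Step 1: +2 fires, +1 burnt (F count now 2)
Step 2: +1 fires, +2 burnt (F count now 1)
Step 3: +3 fires, +1 burnt (F count now 3)
Step 4: +2 fires, +3 burnt (F count now 2)
Step 5: +5 fires, +2 burnt (F count now 5)
Step 6: +5 fires, +5 burnt (F count now 5)
Step 7: +3 fires, +5 burnt (F count now 3)
Step 8: +0 fires, +3 burnt (F count now 0)
Fire out after step 8
Initially T: 22, now '.': 29
Total burnt (originally-T cells now '.'): 21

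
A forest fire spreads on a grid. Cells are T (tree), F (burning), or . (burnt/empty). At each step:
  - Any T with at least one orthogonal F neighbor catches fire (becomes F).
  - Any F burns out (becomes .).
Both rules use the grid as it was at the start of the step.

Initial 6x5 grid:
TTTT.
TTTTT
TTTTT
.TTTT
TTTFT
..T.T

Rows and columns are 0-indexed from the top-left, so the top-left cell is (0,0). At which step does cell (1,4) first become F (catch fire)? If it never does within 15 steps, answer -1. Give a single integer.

Step 1: cell (1,4)='T' (+3 fires, +1 burnt)
Step 2: cell (1,4)='T' (+6 fires, +3 burnt)
Step 3: cell (1,4)='T' (+5 fires, +6 burnt)
Step 4: cell (1,4)='F' (+4 fires, +5 burnt)
  -> target ignites at step 4
Step 5: cell (1,4)='.' (+3 fires, +4 burnt)
Step 6: cell (1,4)='.' (+2 fires, +3 burnt)
Step 7: cell (1,4)='.' (+1 fires, +2 burnt)
Step 8: cell (1,4)='.' (+0 fires, +1 burnt)
  fire out at step 8

4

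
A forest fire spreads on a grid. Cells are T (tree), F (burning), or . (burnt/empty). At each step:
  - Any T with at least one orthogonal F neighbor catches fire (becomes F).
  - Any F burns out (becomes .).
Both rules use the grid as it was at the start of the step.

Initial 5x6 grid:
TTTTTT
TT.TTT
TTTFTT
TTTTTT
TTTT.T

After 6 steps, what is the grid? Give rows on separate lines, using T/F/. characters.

Step 1: 4 trees catch fire, 1 burn out
  TTTTTT
  TT.FTT
  TTF.FT
  TTTFTT
  TTTT.T
Step 2: 7 trees catch fire, 4 burn out
  TTTFTT
  TT..FT
  TF...F
  TTF.FT
  TTTF.T
Step 3: 8 trees catch fire, 7 burn out
  TTF.FT
  TF...F
  F.....
  TF...F
  TTF..T
Step 4: 6 trees catch fire, 8 burn out
  TF...F
  F.....
  ......
  F.....
  TF...F
Step 5: 2 trees catch fire, 6 burn out
  F.....
  ......
  ......
  ......
  F.....
Step 6: 0 trees catch fire, 2 burn out
  ......
  ......
  ......
  ......
  ......

......
......
......
......
......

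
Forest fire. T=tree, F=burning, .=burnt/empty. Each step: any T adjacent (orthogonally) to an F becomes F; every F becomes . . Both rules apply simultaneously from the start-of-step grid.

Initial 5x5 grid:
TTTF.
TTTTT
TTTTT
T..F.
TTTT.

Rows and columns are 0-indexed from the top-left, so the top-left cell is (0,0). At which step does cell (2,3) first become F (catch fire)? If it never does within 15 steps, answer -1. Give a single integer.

Step 1: cell (2,3)='F' (+4 fires, +2 burnt)
  -> target ignites at step 1
Step 2: cell (2,3)='.' (+6 fires, +4 burnt)
Step 3: cell (2,3)='.' (+4 fires, +6 burnt)
Step 4: cell (2,3)='.' (+3 fires, +4 burnt)
Step 5: cell (2,3)='.' (+1 fires, +3 burnt)
Step 6: cell (2,3)='.' (+0 fires, +1 burnt)
  fire out at step 6

1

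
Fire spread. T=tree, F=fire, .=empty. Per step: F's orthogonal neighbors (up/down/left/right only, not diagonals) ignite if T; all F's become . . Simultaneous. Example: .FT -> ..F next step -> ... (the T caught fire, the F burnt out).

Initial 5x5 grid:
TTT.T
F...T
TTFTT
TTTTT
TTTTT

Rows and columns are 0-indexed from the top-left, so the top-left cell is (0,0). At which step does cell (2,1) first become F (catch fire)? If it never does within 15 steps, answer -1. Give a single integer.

Step 1: cell (2,1)='F' (+5 fires, +2 burnt)
  -> target ignites at step 1
Step 2: cell (2,1)='.' (+6 fires, +5 burnt)
Step 3: cell (2,1)='.' (+6 fires, +6 burnt)
Step 4: cell (2,1)='.' (+2 fires, +6 burnt)
Step 5: cell (2,1)='.' (+0 fires, +2 burnt)
  fire out at step 5

1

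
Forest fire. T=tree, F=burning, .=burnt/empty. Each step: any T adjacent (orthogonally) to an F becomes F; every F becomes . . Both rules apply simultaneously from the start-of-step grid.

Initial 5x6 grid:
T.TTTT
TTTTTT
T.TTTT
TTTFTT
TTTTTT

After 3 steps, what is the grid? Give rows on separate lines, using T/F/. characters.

Step 1: 4 trees catch fire, 1 burn out
  T.TTTT
  TTTTTT
  T.TFTT
  TTF.FT
  TTTFTT
Step 2: 7 trees catch fire, 4 burn out
  T.TTTT
  TTTFTT
  T.F.FT
  TF...F
  TTF.FT
Step 3: 7 trees catch fire, 7 burn out
  T.TFTT
  TTF.FT
  T....F
  F.....
  TF...F

T.TFTT
TTF.FT
T....F
F.....
TF...F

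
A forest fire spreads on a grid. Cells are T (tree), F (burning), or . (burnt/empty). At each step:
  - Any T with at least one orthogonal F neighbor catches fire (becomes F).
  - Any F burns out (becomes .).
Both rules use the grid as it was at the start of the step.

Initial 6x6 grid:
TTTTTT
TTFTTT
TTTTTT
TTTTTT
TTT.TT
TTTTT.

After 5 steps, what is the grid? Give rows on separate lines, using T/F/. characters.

Step 1: 4 trees catch fire, 1 burn out
  TTFTTT
  TF.FTT
  TTFTTT
  TTTTTT
  TTT.TT
  TTTTT.
Step 2: 7 trees catch fire, 4 burn out
  TF.FTT
  F...FT
  TF.FTT
  TTFTTT
  TTT.TT
  TTTTT.
Step 3: 8 trees catch fire, 7 burn out
  F...FT
  .....F
  F...FT
  TF.FTT
  TTF.TT
  TTTTT.
Step 4: 6 trees catch fire, 8 burn out
  .....F
  ......
  .....F
  F...FT
  TF..TT
  TTFTT.
Step 5: 5 trees catch fire, 6 burn out
  ......
  ......
  ......
  .....F
  F...FT
  TF.FT.

......
......
......
.....F
F...FT
TF.FT.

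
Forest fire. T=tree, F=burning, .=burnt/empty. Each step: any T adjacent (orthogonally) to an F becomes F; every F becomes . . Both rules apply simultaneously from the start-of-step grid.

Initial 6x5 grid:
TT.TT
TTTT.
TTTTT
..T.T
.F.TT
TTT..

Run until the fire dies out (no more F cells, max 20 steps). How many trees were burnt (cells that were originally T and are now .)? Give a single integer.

Step 1: +1 fires, +1 burnt (F count now 1)
Step 2: +2 fires, +1 burnt (F count now 2)
Step 3: +0 fires, +2 burnt (F count now 0)
Fire out after step 3
Initially T: 20, now '.': 13
Total burnt (originally-T cells now '.'): 3

Answer: 3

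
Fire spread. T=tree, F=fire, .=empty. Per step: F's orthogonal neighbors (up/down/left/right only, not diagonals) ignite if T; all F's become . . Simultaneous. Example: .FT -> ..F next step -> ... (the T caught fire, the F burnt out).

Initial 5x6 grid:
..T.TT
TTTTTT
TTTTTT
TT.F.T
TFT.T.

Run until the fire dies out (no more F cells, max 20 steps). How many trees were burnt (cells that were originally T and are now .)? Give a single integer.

Answer: 20

Derivation:
Step 1: +4 fires, +2 burnt (F count now 4)
Step 2: +5 fires, +4 burnt (F count now 5)
Step 3: +5 fires, +5 burnt (F count now 5)
Step 4: +5 fires, +5 burnt (F count now 5)
Step 5: +1 fires, +5 burnt (F count now 1)
Step 6: +0 fires, +1 burnt (F count now 0)
Fire out after step 6
Initially T: 21, now '.': 29
Total burnt (originally-T cells now '.'): 20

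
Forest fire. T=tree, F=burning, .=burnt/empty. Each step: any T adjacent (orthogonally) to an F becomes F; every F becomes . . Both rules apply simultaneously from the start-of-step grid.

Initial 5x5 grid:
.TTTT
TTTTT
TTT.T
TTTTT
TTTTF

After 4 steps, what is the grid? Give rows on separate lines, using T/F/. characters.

Step 1: 2 trees catch fire, 1 burn out
  .TTTT
  TTTTT
  TTT.T
  TTTTF
  TTTF.
Step 2: 3 trees catch fire, 2 burn out
  .TTTT
  TTTTT
  TTT.F
  TTTF.
  TTF..
Step 3: 3 trees catch fire, 3 burn out
  .TTTT
  TTTTF
  TTT..
  TTF..
  TF...
Step 4: 5 trees catch fire, 3 burn out
  .TTTF
  TTTF.
  TTF..
  TF...
  F....

.TTTF
TTTF.
TTF..
TF...
F....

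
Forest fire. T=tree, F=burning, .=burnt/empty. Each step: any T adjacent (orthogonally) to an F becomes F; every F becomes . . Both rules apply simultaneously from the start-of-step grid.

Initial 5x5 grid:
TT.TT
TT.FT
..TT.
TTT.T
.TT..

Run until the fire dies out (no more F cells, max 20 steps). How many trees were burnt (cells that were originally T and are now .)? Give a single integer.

Step 1: +3 fires, +1 burnt (F count now 3)
Step 2: +2 fires, +3 burnt (F count now 2)
Step 3: +1 fires, +2 burnt (F count now 1)
Step 4: +2 fires, +1 burnt (F count now 2)
Step 5: +2 fires, +2 burnt (F count now 2)
Step 6: +0 fires, +2 burnt (F count now 0)
Fire out after step 6
Initially T: 15, now '.': 20
Total burnt (originally-T cells now '.'): 10

Answer: 10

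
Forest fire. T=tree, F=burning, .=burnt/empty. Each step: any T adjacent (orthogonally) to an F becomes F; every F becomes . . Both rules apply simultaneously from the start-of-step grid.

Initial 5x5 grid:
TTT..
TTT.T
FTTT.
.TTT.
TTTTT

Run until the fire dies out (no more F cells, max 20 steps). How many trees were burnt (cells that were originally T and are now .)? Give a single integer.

Answer: 17

Derivation:
Step 1: +2 fires, +1 burnt (F count now 2)
Step 2: +4 fires, +2 burnt (F count now 4)
Step 3: +5 fires, +4 burnt (F count now 5)
Step 4: +4 fires, +5 burnt (F count now 4)
Step 5: +1 fires, +4 burnt (F count now 1)
Step 6: +1 fires, +1 burnt (F count now 1)
Step 7: +0 fires, +1 burnt (F count now 0)
Fire out after step 7
Initially T: 18, now '.': 24
Total burnt (originally-T cells now '.'): 17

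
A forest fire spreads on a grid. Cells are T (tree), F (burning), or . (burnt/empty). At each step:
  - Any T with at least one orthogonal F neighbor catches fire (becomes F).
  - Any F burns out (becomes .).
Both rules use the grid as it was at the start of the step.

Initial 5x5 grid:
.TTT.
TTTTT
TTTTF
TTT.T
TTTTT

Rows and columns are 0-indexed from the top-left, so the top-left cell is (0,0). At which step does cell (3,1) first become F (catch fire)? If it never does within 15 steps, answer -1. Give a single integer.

Step 1: cell (3,1)='T' (+3 fires, +1 burnt)
Step 2: cell (3,1)='T' (+3 fires, +3 burnt)
Step 3: cell (3,1)='T' (+5 fires, +3 burnt)
Step 4: cell (3,1)='F' (+5 fires, +5 burnt)
  -> target ignites at step 4
Step 5: cell (3,1)='.' (+4 fires, +5 burnt)
Step 6: cell (3,1)='.' (+1 fires, +4 burnt)
Step 7: cell (3,1)='.' (+0 fires, +1 burnt)
  fire out at step 7

4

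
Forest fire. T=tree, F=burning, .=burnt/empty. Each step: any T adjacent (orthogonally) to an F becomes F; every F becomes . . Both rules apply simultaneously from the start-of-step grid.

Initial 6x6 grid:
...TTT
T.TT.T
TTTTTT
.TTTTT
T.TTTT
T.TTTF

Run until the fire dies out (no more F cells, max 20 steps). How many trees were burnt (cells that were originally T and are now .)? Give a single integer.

Answer: 25

Derivation:
Step 1: +2 fires, +1 burnt (F count now 2)
Step 2: +3 fires, +2 burnt (F count now 3)
Step 3: +4 fires, +3 burnt (F count now 4)
Step 4: +4 fires, +4 burnt (F count now 4)
Step 5: +3 fires, +4 burnt (F count now 3)
Step 6: +4 fires, +3 burnt (F count now 4)
Step 7: +3 fires, +4 burnt (F count now 3)
Step 8: +1 fires, +3 burnt (F count now 1)
Step 9: +1 fires, +1 burnt (F count now 1)
Step 10: +0 fires, +1 burnt (F count now 0)
Fire out after step 10
Initially T: 27, now '.': 34
Total burnt (originally-T cells now '.'): 25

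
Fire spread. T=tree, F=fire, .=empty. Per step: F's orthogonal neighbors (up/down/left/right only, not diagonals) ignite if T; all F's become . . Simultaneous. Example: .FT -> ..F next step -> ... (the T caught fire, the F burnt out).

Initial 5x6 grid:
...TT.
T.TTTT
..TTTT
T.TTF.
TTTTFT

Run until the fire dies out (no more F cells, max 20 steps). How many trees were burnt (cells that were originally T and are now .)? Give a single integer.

Step 1: +4 fires, +2 burnt (F count now 4)
Step 2: +5 fires, +4 burnt (F count now 5)
Step 3: +5 fires, +5 burnt (F count now 5)
Step 4: +3 fires, +5 burnt (F count now 3)
Step 5: +1 fires, +3 burnt (F count now 1)
Step 6: +0 fires, +1 burnt (F count now 0)
Fire out after step 6
Initially T: 19, now '.': 29
Total burnt (originally-T cells now '.'): 18

Answer: 18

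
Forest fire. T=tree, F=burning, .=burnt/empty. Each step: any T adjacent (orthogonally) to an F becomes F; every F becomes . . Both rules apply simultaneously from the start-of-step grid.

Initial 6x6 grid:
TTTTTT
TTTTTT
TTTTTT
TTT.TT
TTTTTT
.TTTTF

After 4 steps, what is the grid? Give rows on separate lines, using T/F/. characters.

Step 1: 2 trees catch fire, 1 burn out
  TTTTTT
  TTTTTT
  TTTTTT
  TTT.TT
  TTTTTF
  .TTTF.
Step 2: 3 trees catch fire, 2 burn out
  TTTTTT
  TTTTTT
  TTTTTT
  TTT.TF
  TTTTF.
  .TTF..
Step 3: 4 trees catch fire, 3 burn out
  TTTTTT
  TTTTTT
  TTTTTF
  TTT.F.
  TTTF..
  .TF...
Step 4: 4 trees catch fire, 4 burn out
  TTTTTT
  TTTTTF
  TTTTF.
  TTT...
  TTF...
  .F....

TTTTTT
TTTTTF
TTTTF.
TTT...
TTF...
.F....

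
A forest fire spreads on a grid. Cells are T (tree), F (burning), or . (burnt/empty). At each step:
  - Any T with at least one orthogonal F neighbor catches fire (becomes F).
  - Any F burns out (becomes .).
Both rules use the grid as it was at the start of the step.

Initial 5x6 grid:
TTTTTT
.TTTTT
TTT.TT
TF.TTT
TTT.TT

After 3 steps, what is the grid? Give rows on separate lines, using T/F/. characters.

Step 1: 3 trees catch fire, 1 burn out
  TTTTTT
  .TTTTT
  TFT.TT
  F..TTT
  TFT.TT
Step 2: 5 trees catch fire, 3 burn out
  TTTTTT
  .FTTTT
  F.F.TT
  ...TTT
  F.F.TT
Step 3: 2 trees catch fire, 5 burn out
  TFTTTT
  ..FTTT
  ....TT
  ...TTT
  ....TT

TFTTTT
..FTTT
....TT
...TTT
....TT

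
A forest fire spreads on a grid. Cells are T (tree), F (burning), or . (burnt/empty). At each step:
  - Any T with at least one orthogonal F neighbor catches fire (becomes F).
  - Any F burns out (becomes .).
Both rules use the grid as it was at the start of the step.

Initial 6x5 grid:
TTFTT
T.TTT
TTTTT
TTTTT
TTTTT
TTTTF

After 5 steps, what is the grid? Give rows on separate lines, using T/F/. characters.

Step 1: 5 trees catch fire, 2 burn out
  TF.FT
  T.FTT
  TTTTT
  TTTTT
  TTTTF
  TTTF.
Step 2: 7 trees catch fire, 5 burn out
  F...F
  T..FT
  TTFTT
  TTTTF
  TTTF.
  TTF..
Step 3: 9 trees catch fire, 7 burn out
  .....
  F...F
  TF.FF
  TTFF.
  TTF..
  TF...
Step 4: 4 trees catch fire, 9 burn out
  .....
  .....
  F....
  TF...
  TF...
  F....
Step 5: 2 trees catch fire, 4 burn out
  .....
  .....
  .....
  F....
  F....
  .....

.....
.....
.....
F....
F....
.....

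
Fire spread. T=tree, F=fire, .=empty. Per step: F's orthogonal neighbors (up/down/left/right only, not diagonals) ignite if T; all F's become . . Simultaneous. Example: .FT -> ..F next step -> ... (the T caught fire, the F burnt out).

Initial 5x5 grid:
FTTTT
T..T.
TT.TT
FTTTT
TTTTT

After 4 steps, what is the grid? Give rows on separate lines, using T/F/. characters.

Step 1: 5 trees catch fire, 2 burn out
  .FTTT
  F..T.
  FT.TT
  .FTTT
  FTTTT
Step 2: 4 trees catch fire, 5 burn out
  ..FTT
  ...T.
  .F.TT
  ..FTT
  .FTTT
Step 3: 3 trees catch fire, 4 burn out
  ...FT
  ...T.
  ...TT
  ...FT
  ..FTT
Step 4: 5 trees catch fire, 3 burn out
  ....F
  ...F.
  ...FT
  ....F
  ...FT

....F
...F.
...FT
....F
...FT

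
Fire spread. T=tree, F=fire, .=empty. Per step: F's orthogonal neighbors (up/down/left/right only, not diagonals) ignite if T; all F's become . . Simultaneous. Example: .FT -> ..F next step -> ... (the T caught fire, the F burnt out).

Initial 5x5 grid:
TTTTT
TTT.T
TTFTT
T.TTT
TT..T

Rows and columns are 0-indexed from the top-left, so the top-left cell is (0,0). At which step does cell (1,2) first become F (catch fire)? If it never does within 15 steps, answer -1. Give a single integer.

Step 1: cell (1,2)='F' (+4 fires, +1 burnt)
  -> target ignites at step 1
Step 2: cell (1,2)='.' (+5 fires, +4 burnt)
Step 3: cell (1,2)='.' (+6 fires, +5 burnt)
Step 4: cell (1,2)='.' (+4 fires, +6 burnt)
Step 5: cell (1,2)='.' (+1 fires, +4 burnt)
Step 6: cell (1,2)='.' (+0 fires, +1 burnt)
  fire out at step 6

1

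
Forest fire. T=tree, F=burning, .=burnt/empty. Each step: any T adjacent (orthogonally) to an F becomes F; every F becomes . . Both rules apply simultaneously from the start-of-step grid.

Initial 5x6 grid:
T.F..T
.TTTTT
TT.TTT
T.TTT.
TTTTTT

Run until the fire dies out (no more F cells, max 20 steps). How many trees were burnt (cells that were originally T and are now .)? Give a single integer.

Answer: 21

Derivation:
Step 1: +1 fires, +1 burnt (F count now 1)
Step 2: +2 fires, +1 burnt (F count now 2)
Step 3: +3 fires, +2 burnt (F count now 3)
Step 4: +4 fires, +3 burnt (F count now 4)
Step 5: +6 fires, +4 burnt (F count now 6)
Step 6: +3 fires, +6 burnt (F count now 3)
Step 7: +2 fires, +3 burnt (F count now 2)
Step 8: +0 fires, +2 burnt (F count now 0)
Fire out after step 8
Initially T: 22, now '.': 29
Total burnt (originally-T cells now '.'): 21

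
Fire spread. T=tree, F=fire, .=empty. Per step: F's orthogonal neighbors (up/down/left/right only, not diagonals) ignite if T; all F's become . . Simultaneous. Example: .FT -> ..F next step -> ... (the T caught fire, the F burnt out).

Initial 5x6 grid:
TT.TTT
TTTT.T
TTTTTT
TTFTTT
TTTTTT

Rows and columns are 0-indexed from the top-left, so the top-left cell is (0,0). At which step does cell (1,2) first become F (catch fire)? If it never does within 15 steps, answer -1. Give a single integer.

Step 1: cell (1,2)='T' (+4 fires, +1 burnt)
Step 2: cell (1,2)='F' (+7 fires, +4 burnt)
  -> target ignites at step 2
Step 3: cell (1,2)='.' (+7 fires, +7 burnt)
Step 4: cell (1,2)='.' (+5 fires, +7 burnt)
Step 5: cell (1,2)='.' (+3 fires, +5 burnt)
Step 6: cell (1,2)='.' (+1 fires, +3 burnt)
Step 7: cell (1,2)='.' (+0 fires, +1 burnt)
  fire out at step 7

2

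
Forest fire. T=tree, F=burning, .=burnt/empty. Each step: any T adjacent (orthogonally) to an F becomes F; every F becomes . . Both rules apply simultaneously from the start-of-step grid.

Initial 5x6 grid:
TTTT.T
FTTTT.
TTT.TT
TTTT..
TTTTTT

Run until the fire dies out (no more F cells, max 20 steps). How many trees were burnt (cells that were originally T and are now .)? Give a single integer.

Step 1: +3 fires, +1 burnt (F count now 3)
Step 2: +4 fires, +3 burnt (F count now 4)
Step 3: +5 fires, +4 burnt (F count now 5)
Step 4: +4 fires, +5 burnt (F count now 4)
Step 5: +3 fires, +4 burnt (F count now 3)
Step 6: +2 fires, +3 burnt (F count now 2)
Step 7: +1 fires, +2 burnt (F count now 1)
Step 8: +1 fires, +1 burnt (F count now 1)
Step 9: +0 fires, +1 burnt (F count now 0)
Fire out after step 9
Initially T: 24, now '.': 29
Total burnt (originally-T cells now '.'): 23

Answer: 23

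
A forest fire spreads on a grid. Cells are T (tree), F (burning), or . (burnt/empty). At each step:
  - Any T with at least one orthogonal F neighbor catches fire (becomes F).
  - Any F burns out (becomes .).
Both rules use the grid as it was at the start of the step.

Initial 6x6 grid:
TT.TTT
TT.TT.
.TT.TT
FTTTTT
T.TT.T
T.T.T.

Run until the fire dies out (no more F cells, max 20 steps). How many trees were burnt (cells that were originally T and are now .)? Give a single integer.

Step 1: +2 fires, +1 burnt (F count now 2)
Step 2: +3 fires, +2 burnt (F count now 3)
Step 3: +4 fires, +3 burnt (F count now 4)
Step 4: +5 fires, +4 burnt (F count now 5)
Step 5: +3 fires, +5 burnt (F count now 3)
Step 6: +3 fires, +3 burnt (F count now 3)
Step 7: +2 fires, +3 burnt (F count now 2)
Step 8: +2 fires, +2 burnt (F count now 2)
Step 9: +0 fires, +2 burnt (F count now 0)
Fire out after step 9
Initially T: 25, now '.': 35
Total burnt (originally-T cells now '.'): 24

Answer: 24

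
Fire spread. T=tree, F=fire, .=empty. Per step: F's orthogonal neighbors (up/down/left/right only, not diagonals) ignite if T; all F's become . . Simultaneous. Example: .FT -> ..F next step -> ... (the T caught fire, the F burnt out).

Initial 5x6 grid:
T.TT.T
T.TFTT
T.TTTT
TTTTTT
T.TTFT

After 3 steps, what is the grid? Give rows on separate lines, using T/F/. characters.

Step 1: 7 trees catch fire, 2 burn out
  T.TF.T
  T.F.FT
  T.TFTT
  TTTTFT
  T.TF.F
Step 2: 7 trees catch fire, 7 burn out
  T.F..T
  T....F
  T.F.FT
  TTTF.F
  T.F...
Step 3: 3 trees catch fire, 7 burn out
  T....F
  T.....
  T....F
  TTF...
  T.....

T....F
T.....
T....F
TTF...
T.....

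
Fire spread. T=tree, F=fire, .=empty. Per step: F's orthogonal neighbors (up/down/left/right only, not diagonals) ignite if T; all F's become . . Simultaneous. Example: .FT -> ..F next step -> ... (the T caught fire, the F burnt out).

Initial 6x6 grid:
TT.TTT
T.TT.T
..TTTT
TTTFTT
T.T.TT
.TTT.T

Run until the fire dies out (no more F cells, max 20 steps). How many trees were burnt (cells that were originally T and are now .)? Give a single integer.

Step 1: +3 fires, +1 burnt (F count now 3)
Step 2: +7 fires, +3 burnt (F count now 7)
Step 3: +6 fires, +7 burnt (F count now 6)
Step 4: +6 fires, +6 burnt (F count now 6)
Step 5: +1 fires, +6 burnt (F count now 1)
Step 6: +0 fires, +1 burnt (F count now 0)
Fire out after step 6
Initially T: 26, now '.': 33
Total burnt (originally-T cells now '.'): 23

Answer: 23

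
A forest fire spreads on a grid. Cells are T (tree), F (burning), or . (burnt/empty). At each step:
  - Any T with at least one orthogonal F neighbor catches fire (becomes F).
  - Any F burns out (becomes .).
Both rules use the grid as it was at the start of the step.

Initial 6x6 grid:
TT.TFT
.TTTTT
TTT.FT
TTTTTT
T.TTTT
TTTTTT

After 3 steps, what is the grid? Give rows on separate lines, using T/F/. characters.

Step 1: 5 trees catch fire, 2 burn out
  TT.F.F
  .TTTFT
  TTT..F
  TTTTFT
  T.TTTT
  TTTTTT
Step 2: 5 trees catch fire, 5 burn out
  TT....
  .TTF.F
  TTT...
  TTTF.F
  T.TTFT
  TTTTTT
Step 3: 5 trees catch fire, 5 burn out
  TT....
  .TF...
  TTT...
  TTF...
  T.TF.F
  TTTTFT

TT....
.TF...
TTT...
TTF...
T.TF.F
TTTTFT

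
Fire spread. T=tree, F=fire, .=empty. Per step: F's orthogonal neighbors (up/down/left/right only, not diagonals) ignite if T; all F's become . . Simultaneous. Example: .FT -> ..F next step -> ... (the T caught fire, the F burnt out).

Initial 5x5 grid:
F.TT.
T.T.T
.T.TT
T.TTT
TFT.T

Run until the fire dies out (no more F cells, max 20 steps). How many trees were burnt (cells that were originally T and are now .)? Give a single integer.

Step 1: +3 fires, +2 burnt (F count now 3)
Step 2: +2 fires, +3 burnt (F count now 2)
Step 3: +1 fires, +2 burnt (F count now 1)
Step 4: +2 fires, +1 burnt (F count now 2)
Step 5: +2 fires, +2 burnt (F count now 2)
Step 6: +1 fires, +2 burnt (F count now 1)
Step 7: +0 fires, +1 burnt (F count now 0)
Fire out after step 7
Initially T: 15, now '.': 21
Total burnt (originally-T cells now '.'): 11

Answer: 11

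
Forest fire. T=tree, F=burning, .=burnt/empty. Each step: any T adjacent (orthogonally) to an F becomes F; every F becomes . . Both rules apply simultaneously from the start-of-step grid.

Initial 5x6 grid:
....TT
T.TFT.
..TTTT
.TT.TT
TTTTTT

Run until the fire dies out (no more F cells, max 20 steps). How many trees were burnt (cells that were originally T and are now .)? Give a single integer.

Answer: 18

Derivation:
Step 1: +3 fires, +1 burnt (F count now 3)
Step 2: +3 fires, +3 burnt (F count now 3)
Step 3: +4 fires, +3 burnt (F count now 4)
Step 4: +4 fires, +4 burnt (F count now 4)
Step 5: +3 fires, +4 burnt (F count now 3)
Step 6: +1 fires, +3 burnt (F count now 1)
Step 7: +0 fires, +1 burnt (F count now 0)
Fire out after step 7
Initially T: 19, now '.': 29
Total burnt (originally-T cells now '.'): 18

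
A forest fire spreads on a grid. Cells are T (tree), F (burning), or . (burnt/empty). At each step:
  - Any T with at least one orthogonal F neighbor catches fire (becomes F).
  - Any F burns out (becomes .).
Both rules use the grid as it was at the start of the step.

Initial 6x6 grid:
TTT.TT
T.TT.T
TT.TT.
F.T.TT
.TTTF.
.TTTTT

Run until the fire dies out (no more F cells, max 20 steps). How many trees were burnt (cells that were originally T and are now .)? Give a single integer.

Step 1: +4 fires, +2 burnt (F count now 4)
Step 2: +7 fires, +4 burnt (F count now 7)
Step 3: +5 fires, +7 burnt (F count now 5)
Step 4: +3 fires, +5 burnt (F count now 3)
Step 5: +2 fires, +3 burnt (F count now 2)
Step 6: +0 fires, +2 burnt (F count now 0)
Fire out after step 6
Initially T: 24, now '.': 33
Total burnt (originally-T cells now '.'): 21

Answer: 21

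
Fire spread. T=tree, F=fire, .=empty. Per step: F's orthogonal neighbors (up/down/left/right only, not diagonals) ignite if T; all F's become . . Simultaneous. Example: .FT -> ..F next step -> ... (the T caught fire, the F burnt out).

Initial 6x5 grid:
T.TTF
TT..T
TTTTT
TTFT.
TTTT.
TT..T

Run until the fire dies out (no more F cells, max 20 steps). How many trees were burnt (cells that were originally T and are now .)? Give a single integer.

Step 1: +6 fires, +2 burnt (F count now 6)
Step 2: +7 fires, +6 burnt (F count now 7)
Step 3: +4 fires, +7 burnt (F count now 4)
Step 4: +2 fires, +4 burnt (F count now 2)
Step 5: +1 fires, +2 burnt (F count now 1)
Step 6: +0 fires, +1 burnt (F count now 0)
Fire out after step 6
Initially T: 21, now '.': 29
Total burnt (originally-T cells now '.'): 20

Answer: 20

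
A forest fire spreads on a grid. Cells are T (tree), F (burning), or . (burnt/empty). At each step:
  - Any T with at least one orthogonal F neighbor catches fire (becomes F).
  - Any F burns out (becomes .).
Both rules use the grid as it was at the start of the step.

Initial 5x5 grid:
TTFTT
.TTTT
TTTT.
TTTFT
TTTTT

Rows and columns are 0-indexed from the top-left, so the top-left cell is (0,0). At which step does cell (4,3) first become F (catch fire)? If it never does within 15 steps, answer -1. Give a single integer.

Step 1: cell (4,3)='F' (+7 fires, +2 burnt)
  -> target ignites at step 1
Step 2: cell (4,3)='.' (+8 fires, +7 burnt)
Step 3: cell (4,3)='.' (+4 fires, +8 burnt)
Step 4: cell (4,3)='.' (+2 fires, +4 burnt)
Step 5: cell (4,3)='.' (+0 fires, +2 burnt)
  fire out at step 5

1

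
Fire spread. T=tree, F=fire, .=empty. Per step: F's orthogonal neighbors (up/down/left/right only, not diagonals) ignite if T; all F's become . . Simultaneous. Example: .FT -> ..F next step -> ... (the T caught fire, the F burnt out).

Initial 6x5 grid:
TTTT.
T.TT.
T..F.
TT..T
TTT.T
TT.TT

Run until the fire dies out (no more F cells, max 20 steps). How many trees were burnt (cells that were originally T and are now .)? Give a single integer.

Step 1: +1 fires, +1 burnt (F count now 1)
Step 2: +2 fires, +1 burnt (F count now 2)
Step 3: +1 fires, +2 burnt (F count now 1)
Step 4: +1 fires, +1 burnt (F count now 1)
Step 5: +1 fires, +1 burnt (F count now 1)
Step 6: +1 fires, +1 burnt (F count now 1)
Step 7: +1 fires, +1 burnt (F count now 1)
Step 8: +1 fires, +1 burnt (F count now 1)
Step 9: +2 fires, +1 burnt (F count now 2)
Step 10: +2 fires, +2 burnt (F count now 2)
Step 11: +2 fires, +2 burnt (F count now 2)
Step 12: +0 fires, +2 burnt (F count now 0)
Fire out after step 12
Initially T: 19, now '.': 26
Total burnt (originally-T cells now '.'): 15

Answer: 15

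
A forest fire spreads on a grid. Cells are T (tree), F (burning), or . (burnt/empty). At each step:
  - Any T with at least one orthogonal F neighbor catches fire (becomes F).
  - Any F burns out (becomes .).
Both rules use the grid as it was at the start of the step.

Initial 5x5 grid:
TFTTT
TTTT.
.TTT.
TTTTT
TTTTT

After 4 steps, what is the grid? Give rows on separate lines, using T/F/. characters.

Step 1: 3 trees catch fire, 1 burn out
  F.FTT
  TFTT.
  .TTT.
  TTTTT
  TTTTT
Step 2: 4 trees catch fire, 3 burn out
  ...FT
  F.FT.
  .FTT.
  TTTTT
  TTTTT
Step 3: 4 trees catch fire, 4 burn out
  ....F
  ...F.
  ..FT.
  TFTTT
  TTTTT
Step 4: 4 trees catch fire, 4 burn out
  .....
  .....
  ...F.
  F.FTT
  TFTTT

.....
.....
...F.
F.FTT
TFTTT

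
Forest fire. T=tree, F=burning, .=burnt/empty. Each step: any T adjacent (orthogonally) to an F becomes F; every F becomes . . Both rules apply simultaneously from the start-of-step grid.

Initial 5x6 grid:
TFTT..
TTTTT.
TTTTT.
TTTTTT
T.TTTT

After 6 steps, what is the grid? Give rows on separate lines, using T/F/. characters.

Step 1: 3 trees catch fire, 1 burn out
  F.FT..
  TFTTT.
  TTTTT.
  TTTTTT
  T.TTTT
Step 2: 4 trees catch fire, 3 burn out
  ...F..
  F.FTT.
  TFTTT.
  TTTTTT
  T.TTTT
Step 3: 4 trees catch fire, 4 burn out
  ......
  ...FT.
  F.FTT.
  TFTTTT
  T.TTTT
Step 4: 4 trees catch fire, 4 burn out
  ......
  ....F.
  ...FT.
  F.FTTT
  T.TTTT
Step 5: 4 trees catch fire, 4 burn out
  ......
  ......
  ....F.
  ...FTT
  F.FTTT
Step 6: 2 trees catch fire, 4 burn out
  ......
  ......
  ......
  ....FT
  ...FTT

......
......
......
....FT
...FTT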